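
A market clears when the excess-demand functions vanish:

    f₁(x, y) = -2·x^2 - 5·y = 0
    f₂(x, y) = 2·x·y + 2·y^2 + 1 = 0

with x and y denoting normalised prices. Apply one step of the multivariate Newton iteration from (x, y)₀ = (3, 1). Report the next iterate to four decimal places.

At (3, 1): F = (-23.0000, 9.0000).
Jacobian J = [[-4·x, -5], [2·y, 2·x + 4·y]].
At the point, J = [[-12.0000, -5.0000], [2.0000, 10.0000]] (det J = -110.0000).
Solving J·Δ = −F gives Δ = (-1.6818, -0.5636).
Then the next iterate is (x, y)₁ = (1.3182, 0.4364).

(1.3182, 0.4364)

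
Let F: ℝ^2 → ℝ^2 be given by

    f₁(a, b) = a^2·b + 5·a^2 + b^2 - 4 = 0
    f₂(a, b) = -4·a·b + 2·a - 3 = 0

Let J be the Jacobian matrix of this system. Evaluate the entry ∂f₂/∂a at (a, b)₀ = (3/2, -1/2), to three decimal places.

∂f₂/∂a = -4·b + 2.
At (3/2, -1/2) this is 4.000.

4.000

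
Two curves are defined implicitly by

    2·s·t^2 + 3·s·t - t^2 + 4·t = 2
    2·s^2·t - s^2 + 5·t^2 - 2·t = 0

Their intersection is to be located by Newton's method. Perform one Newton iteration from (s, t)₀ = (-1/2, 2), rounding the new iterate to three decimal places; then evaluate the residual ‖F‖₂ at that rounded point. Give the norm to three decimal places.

4.419

At (-1/2, 2): F = (-5.000, 16.750).
Jacobian J = [[2·t^2 + 3·t, 4·s·t + 3·s - 2·t + 4], [4·s·t - 2·s, 2·s^2 + 10·t - 2]].
At the point, J = [[14.000, -5.500], [-3.000, 18.500]] (det J = 242.500).
Solving J·Δ = −F gives Δ = (0.002, -0.905).
Then the next iterate is (s, t)₁ = (-0.498, 1.095).
Re-evaluating at (-0.498, 1.095): F = (-1.64918, 4.10025), so ‖F‖₂ = 4.419.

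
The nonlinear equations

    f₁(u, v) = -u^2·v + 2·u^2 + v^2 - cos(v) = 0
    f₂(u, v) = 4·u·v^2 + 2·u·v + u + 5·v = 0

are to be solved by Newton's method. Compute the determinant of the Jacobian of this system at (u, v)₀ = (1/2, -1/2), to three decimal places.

11.729

J = [[-2·u·v + 4·u, -u^2 + 2·v + sin(v)], [4·v^2 + 2·v + 1, 8·u·v + 2·u + 5]].
At the point, J = [[2.500, -1.72943], [1.000, 4.000]].
det J = 11.729.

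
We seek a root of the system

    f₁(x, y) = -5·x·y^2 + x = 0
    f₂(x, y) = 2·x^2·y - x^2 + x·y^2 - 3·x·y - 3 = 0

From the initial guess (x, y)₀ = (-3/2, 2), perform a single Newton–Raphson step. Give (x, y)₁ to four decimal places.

At (-3/2, 2): F = (28.5000, 6.7500).
Jacobian J = [[-5·y^2 + 1, -10·x·y], [4·x·y - 2·x + y^2 - 3·y, 2·x^2 + 2·x·y - 3·x]].
At the point, J = [[-19.0000, 30.0000], [-11.0000, 3.0000]] (det J = 273.0000).
Solving J·Δ = −F gives Δ = (0.4286, -0.6786).
Then the next iterate is (x, y)₁ = (-1.0714, 1.3214).

(-1.0714, 1.3214)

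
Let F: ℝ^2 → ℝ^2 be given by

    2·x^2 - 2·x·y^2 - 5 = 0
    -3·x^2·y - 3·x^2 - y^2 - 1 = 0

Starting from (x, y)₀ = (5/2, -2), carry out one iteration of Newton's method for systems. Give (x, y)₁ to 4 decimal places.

At (5/2, -2): F = (-12.5000, 13.7500).
Jacobian J = [[4·x - 2·y^2, -4·x·y], [-6·x·y - 6·x, -3·x^2 - 2·y]].
At the point, J = [[2.0000, 20.0000], [15.0000, -14.7500]] (det J = -329.5000).
Solving J·Δ = −F gives Δ = (-0.2750, 0.6525).
Then the next iterate is (x, y)₁ = (2.2250, -1.3475).

(2.2250, -1.3475)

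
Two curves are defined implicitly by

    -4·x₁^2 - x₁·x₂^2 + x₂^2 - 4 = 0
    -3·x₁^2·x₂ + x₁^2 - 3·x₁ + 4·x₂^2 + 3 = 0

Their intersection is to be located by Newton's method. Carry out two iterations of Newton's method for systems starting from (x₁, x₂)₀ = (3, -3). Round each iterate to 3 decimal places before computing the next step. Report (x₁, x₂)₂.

(0.705, -1.475)

At (3, -3): F = (-58.000, 120.000).
Jacobian J = [[-8·x₁ - x₂^2, -2·x₁·x₂ + 2·x₂], [-6·x₁·x₂ + 2·x₁ - 3, -3·x₁^2 + 8·x₂]].
At the point, J = [[-33.000, 12.000], [57.000, -51.000]] (det J = 999.000).
Solving J·Δ = −F gives Δ = (-1.520, 0.655).
Then the next iterate is (x₁, x₂)₁ = (1.480, -2.345).
Round to (1.480, -2.345) and repeat: F = (-15.40113, 38.15596), J = [[-17.33902, 2.25120], [20.78360, -25.33120]].
Δ = (-0.775, 0.870), so (x₁, x₂)₂ = (0.705, -1.475).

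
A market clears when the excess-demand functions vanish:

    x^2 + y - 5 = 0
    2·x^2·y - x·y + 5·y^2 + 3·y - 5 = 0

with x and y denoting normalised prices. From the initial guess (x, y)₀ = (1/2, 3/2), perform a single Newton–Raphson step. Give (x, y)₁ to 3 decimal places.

(4.697, 0.553)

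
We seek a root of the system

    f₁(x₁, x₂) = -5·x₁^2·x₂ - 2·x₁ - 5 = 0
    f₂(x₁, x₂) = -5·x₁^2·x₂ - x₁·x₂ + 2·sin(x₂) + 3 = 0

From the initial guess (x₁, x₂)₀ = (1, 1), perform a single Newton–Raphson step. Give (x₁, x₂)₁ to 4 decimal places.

At (1, 1): F = (-12.0000, -1.317058).
Jacobian J = [[-10·x₁·x₂ - 2, -5·x₁^2], [-10·x₁·x₂ - x₂, -5·x₁^2 - x₁ + 2·cos(x₂)]].
At the point, J = [[-12.0000, -5.0000], [-11.0000, -4.919395]] (det J = 4.032745).
Solving J·Δ = −F gives Δ = (-13.0054, 28.8130).
Then the next iterate is (x₁, x₂)₁ = (-12.0054, 29.8130).

(-12.0054, 29.8130)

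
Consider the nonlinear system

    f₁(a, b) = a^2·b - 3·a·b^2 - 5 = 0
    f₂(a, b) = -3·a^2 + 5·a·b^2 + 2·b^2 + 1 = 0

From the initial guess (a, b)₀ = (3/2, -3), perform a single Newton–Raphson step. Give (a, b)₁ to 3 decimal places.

(0.854, -2.009)

At (3/2, -3): F = (-52.250, 79.750).
Jacobian J = [[2·a·b - 3·b^2, a^2 - 6·a·b], [-6·a + 5·b^2, 10·a·b + 4·b]].
At the point, J = [[-36.000, 29.250], [36.000, -57.000]] (det J = 999.000).
Solving J·Δ = −F gives Δ = (-0.646, 0.991).
Then the next iterate is (a, b)₁ = (0.854, -2.009).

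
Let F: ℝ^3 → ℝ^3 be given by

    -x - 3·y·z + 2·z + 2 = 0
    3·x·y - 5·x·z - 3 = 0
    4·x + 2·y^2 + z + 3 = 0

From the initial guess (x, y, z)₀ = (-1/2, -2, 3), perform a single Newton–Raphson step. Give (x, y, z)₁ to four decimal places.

At (-1/2, -2, 3): F = (26.5000, 7.5000, 12.0000).
Jacobian J = [[-1, -3·z, -3·y + 2], [3·y - 5·z, 3·x, -5·x], [4, 4·y, 1]].
At the point, J = [[-1.0000, -9.0000, 8.0000], [-21.0000, -1.5000, 2.5000], [4.0000, -8.0000, 1.0000]] (det J = 1094.5000).
Solving J·Δ = −F gives Δ = (0.0441, 1.2901, -1.8556).
Then the next iterate is (x, y, z)₁ = (-0.4559, -0.7099, 1.1444).

(-0.4559, -0.7099, 1.1444)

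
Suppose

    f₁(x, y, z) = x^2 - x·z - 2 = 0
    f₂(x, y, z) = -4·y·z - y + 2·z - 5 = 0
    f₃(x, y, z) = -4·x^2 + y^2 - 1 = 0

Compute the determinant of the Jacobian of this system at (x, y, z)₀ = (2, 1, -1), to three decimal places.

-76.000

J = [[2·x - z, 0, -x], [0, -4·z - 1, -4·y + 2], [-8·x, 2·y, 0]].
At the point, J = [[5.000, 0.000, -2.000], [0.000, 3.000, -2.000], [-16.000, 2.000, 0.000]].
det J = -76.000.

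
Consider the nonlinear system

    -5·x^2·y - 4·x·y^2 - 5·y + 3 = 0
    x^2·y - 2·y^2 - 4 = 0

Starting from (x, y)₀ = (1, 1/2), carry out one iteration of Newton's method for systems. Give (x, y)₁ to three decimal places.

At (1, 1/2): F = (-3.000, -4.000).
Jacobian J = [[-10·x·y - 4·y^2, -5·x^2 - 8·x·y - 5], [2·x·y, x^2 - 4·y]].
At the point, J = [[-6.000, -14.000], [1.000, -1.000]] (det J = 20.000).
Solving J·Δ = −F gives Δ = (2.650, -1.350).
Then the next iterate is (x, y)₁ = (3.650, -0.850).

(3.650, -0.850)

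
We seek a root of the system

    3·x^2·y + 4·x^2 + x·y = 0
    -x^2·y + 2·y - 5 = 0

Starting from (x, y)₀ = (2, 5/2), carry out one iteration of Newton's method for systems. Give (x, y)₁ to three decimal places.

(1.116, 1.919)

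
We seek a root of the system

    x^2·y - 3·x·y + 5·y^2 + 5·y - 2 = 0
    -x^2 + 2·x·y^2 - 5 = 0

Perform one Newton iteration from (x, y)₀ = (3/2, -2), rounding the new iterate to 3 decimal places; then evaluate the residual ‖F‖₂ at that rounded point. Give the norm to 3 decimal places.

3.342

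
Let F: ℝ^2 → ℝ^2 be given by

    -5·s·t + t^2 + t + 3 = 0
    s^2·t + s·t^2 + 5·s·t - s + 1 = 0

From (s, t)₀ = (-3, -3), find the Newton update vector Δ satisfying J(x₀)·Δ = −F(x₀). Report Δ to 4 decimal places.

(5.4571, -4.5857)

At (-3, -3): F = (-36.0000, -5.0000).
Jacobian J = [[-5·t, -5·s + 2·t + 1], [2·s·t + t^2 + 5·t - 1, s^2 + 2·s·t + 5·s]].
At the point, J = [[15.0000, 10.0000], [11.0000, 12.0000]] (det J = 70.0000).
Solving J·Δ = −F gives Δ = (5.4571, -4.5857).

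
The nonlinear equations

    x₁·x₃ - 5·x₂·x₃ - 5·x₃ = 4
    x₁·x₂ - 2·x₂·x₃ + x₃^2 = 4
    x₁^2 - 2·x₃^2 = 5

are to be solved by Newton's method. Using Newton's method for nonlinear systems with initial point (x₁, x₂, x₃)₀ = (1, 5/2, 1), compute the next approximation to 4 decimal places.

(1.7551, 2.2551, -0.1224)

At (1, 5/2, 1): F = (-20.5000, -5.5000, -6.0000).
Jacobian J = [[x₃, -5·x₃, x₁ - 5·x₂ - 5], [x₂, x₁ - 2·x₃, -2·x₂ + 2·x₃], [2·x₁, 0, -4·x₃]].
At the point, J = [[1.0000, -5.0000, -16.5000], [2.5000, -1.0000, -3.0000], [2.0000, 0.0000, -4.0000]] (det J = -49.0000).
Solving J·Δ = −F gives Δ = (0.7551, -0.2449, -1.1224).
Then the next iterate is (x₁, x₂, x₃)₁ = (1.7551, 2.2551, -0.1224).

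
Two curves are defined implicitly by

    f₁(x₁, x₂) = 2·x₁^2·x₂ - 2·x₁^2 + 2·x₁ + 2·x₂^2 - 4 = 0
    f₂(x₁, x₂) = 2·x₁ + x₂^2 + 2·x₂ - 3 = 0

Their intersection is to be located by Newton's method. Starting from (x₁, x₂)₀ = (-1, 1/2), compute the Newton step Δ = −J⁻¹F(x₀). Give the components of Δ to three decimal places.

At (-1, 1/2): F = (-6.500, -3.750).
Jacobian J = [[4·x₁·x₂ - 4·x₁ + 2, 2·x₁^2 + 4·x₂], [2, 2·x₂ + 2]].
At the point, J = [[4.000, 4.000], [2.000, 3.000]] (det J = 4.000).
Solving J·Δ = −F gives Δ = (1.125, 0.500).

(1.125, 0.500)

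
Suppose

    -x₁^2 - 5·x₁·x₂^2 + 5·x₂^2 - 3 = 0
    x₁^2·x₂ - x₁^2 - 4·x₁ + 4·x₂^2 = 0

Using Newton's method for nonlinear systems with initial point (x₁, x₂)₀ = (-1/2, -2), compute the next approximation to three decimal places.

(-0.857, -0.882)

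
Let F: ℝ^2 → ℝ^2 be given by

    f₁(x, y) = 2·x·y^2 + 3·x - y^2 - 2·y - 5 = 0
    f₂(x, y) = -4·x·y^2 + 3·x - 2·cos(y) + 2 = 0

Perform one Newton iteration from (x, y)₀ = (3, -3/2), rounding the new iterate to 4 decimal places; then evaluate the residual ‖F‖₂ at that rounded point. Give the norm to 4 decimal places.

2.3088

At (3, -3/2): F = (18.2500, -16.141474).
Jacobian J = [[2·y^2 + 3, 4·x·y - 2·y - 2], [-4·y^2 + 3, -8·x·y + 2·sin(y)]].
At the point, J = [[7.5000, -17.0000], [-6.0000, 34.005010]] (det J = 153.037575).
Solving J·Δ = −F gives Δ = (-2.2621, 0.0755).
Then the next iterate is (x, y)₁ = (0.7379, -1.4245).
Re-evaluating at (0.7379, -1.4245): F = (1.028193, -2.067238), so ‖F‖₂ = 2.3088.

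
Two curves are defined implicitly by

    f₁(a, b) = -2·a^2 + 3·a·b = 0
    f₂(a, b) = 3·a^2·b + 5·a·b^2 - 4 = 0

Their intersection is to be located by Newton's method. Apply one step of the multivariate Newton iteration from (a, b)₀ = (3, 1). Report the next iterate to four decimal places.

At (3, 1): F = (-9.0000, 38.0000).
Jacobian J = [[-4·a + 3·b, 3·a], [6·a·b + 5·b^2, 3·a^2 + 10·a·b]].
At the point, J = [[-9.0000, 9.0000], [23.0000, 57.0000]] (det J = -720.0000).
Solving J·Δ = −F gives Δ = (-1.1875, -0.1875).
Then the next iterate is (a, b)₁ = (1.8125, 0.8125).

(1.8125, 0.8125)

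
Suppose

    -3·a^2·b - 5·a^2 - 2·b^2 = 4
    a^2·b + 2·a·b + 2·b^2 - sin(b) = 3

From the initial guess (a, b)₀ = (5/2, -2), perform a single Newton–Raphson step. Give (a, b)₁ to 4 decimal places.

At (5/2, -2): F = (-5.7500, -16.590703).
Jacobian J = [[-6·a·b - 10·a, -3·a^2 - 4·b], [2·a·b + 2·b, a^2 + 2·a + 4·b - cos(b)]].
At the point, J = [[5.0000, -10.7500], [-14.0000, 3.666147]] (det J = -132.169266).
Solving J·Δ = −F gives Δ = (-1.5089, -1.2367).
Then the next iterate is (a, b)₁ = (0.9911, -3.2367).

(0.9911, -3.2367)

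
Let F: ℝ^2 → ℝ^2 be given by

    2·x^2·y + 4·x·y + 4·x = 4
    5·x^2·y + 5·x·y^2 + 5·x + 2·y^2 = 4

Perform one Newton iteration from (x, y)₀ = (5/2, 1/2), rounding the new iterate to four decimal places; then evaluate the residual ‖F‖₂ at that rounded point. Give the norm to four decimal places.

1.5315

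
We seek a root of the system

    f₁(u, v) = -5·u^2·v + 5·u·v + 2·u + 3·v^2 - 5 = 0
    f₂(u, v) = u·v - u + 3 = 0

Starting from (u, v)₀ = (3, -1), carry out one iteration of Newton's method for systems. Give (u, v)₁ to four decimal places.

At (3, -1): F = (34.0000, -3.0000).
Jacobian J = [[-10·u·v + 5·v + 2, -5·u^2 + 5·u + 6·v], [v - 1, u]].
At the point, J = [[27.0000, -36.0000], [-2.0000, 3.0000]] (det J = 9.0000).
Solving J·Δ = −F gives Δ = (0.6667, 1.4444).
Then the next iterate is (u, v)₁ = (3.6667, 0.4444).

(3.6667, 0.4444)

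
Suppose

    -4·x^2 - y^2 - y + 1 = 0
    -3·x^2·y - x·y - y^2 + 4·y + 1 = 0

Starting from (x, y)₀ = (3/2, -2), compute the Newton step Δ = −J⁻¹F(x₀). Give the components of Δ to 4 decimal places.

At (3/2, -2): F = (-10.0000, 5.5000).
Jacobian J = [[-8·x, -2·y - 1], [-6·x·y - y, -3·x^2 - x - 2·y + 4]].
At the point, J = [[-12.0000, 3.0000], [20.0000, -0.2500]] (det J = -57.0000).
Solving J·Δ = −F gives Δ = (-0.2456, 2.3509).

(-0.2456, 2.3509)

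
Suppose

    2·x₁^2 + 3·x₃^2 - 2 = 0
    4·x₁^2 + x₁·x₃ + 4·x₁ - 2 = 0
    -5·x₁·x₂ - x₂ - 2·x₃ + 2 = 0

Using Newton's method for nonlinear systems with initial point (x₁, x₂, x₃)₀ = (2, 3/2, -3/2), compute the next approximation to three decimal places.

At (2, 3/2, -3/2): F = (12.750, 19.000, -11.500).
Jacobian J = [[4·x₁, 0, 6·x₃], [8·x₁ + x₃ + 4, 0, x₁], [-5·x₂, -5·x₁ - 1, -2]].
At the point, J = [[8.000, 0.000, -9.000], [18.500, 0.000, 2.000], [-7.500, -11.000, -2.000]] (det J = 2007.500).
Solving J·Δ = −F gives Δ = (-1.077, -0.395, 0.460).
Then the next iterate is (x₁, x₂, x₃)₁ = (0.923, 1.105, -1.040).

(0.923, 1.105, -1.040)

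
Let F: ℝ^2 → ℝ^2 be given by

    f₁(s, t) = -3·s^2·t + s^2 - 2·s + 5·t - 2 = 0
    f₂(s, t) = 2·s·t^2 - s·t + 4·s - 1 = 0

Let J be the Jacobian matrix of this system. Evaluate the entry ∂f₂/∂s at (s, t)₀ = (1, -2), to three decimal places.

14.000

∂f₂/∂s = 2·t^2 - t + 4.
At (1, -2) this is 14.000.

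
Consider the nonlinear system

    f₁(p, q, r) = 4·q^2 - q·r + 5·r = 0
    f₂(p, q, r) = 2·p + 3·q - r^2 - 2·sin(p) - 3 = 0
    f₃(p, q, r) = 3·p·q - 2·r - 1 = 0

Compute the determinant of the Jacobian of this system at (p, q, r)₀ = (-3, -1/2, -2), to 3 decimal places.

J = [[0, 8·q - r, -q + 5], [-2·cos(p) + 2, 3, -2·r], [3·q, 3·p, -2]].
At the point, J = [[0.000, -2.000, 5.500], [3.97998, 3.000, 4.000], [-1.500, -9.000, -2.000]].
det J = -176.179.

-176.179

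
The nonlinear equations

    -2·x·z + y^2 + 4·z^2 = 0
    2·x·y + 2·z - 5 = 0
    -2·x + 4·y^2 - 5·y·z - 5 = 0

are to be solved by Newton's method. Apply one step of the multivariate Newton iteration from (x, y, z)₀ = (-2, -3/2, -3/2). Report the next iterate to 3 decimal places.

(-2.638, -1.342, -1.142)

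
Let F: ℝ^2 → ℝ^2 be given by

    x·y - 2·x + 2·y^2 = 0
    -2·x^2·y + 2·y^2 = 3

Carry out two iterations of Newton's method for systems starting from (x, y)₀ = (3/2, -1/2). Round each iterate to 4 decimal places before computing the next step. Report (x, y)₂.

At (3/2, -1/2): F = (-3.2500, -0.2500).
Jacobian J = [[y - 2, x + 4·y], [-4·x·y, -2·x^2 + 4·y]].
At the point, J = [[-2.5000, -0.5000], [3.0000, -6.5000]] (det J = 17.7500).
Solving J·Δ = −F gives Δ = (-1.1831, -0.5845).
Then the next iterate is (x, y)₁ = (0.3169, -1.0845).
Round to (0.3169, -1.0845) and repeat: F = (1.374802, -0.429896), J = [[-3.0845, -4.0211], [1.374712, -4.538851]].
Δ = (0.4081, 0.0289), so (x, y)₂ = (0.7250, -1.0556).

(0.7250, -1.0556)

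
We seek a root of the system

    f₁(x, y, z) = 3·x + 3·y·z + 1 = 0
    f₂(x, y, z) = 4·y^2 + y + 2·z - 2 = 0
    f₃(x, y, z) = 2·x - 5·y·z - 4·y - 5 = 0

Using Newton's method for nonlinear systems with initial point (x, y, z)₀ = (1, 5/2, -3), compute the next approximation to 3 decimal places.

At (1, 5/2, -3): F = (-18.500, 19.500, 24.500).
Jacobian J = [[3, 3·z, 3·y], [0, 8·y + 1, 2], [2, -5·z - 4, -5·y]].
At the point, J = [[3.000, -9.000, 7.500], [0.000, 21.000, 2.000], [2.000, 11.000, -12.500]] (det J = -1204.500).
Solving J·Δ = −F gives Δ = (0.314, -1.033, 1.101).
Then the next iterate is (x, y, z)₁ = (1.314, 1.467, -1.899).

(1.314, 1.467, -1.899)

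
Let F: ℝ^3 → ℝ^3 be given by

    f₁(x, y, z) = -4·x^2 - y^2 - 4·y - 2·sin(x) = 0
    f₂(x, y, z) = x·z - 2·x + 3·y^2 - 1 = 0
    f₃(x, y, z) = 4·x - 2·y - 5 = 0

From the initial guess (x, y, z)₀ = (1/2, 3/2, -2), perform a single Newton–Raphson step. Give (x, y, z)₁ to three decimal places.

(1.046, -0.408, 29.205)

At (1/2, 3/2, -2): F = (-10.20885, 3.750, -6.000).
Jacobian J = [[-8·x - 2·cos(x), -2·y - 4, 0], [z - 2, 6·y, x], [4, -2, 0]].
At the point, J = [[-5.75517, -7.000, 0.000], [-4.000, 9.000, 0.500], [4.000, -2.000, 0.000]] (det J = -19.75517).
Solving J·Δ = −F gives Δ = (0.546, -1.908, 31.205).
Then the next iterate is (x, y, z)₁ = (1.046, -0.408, 29.205).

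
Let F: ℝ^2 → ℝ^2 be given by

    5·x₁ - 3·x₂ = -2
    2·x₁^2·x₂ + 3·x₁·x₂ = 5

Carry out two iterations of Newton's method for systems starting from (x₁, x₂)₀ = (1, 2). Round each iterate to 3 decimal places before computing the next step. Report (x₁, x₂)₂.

At (1, 2): F = (1.000, 5.000).
Jacobian J = [[5, -3], [4·x₁·x₂ + 3·x₂, 2·x₁^2 + 3·x₁]].
At the point, J = [[5.000, -3.000], [14.000, 5.000]] (det J = 67.000).
Solving J·Δ = −F gives Δ = (-0.299, -0.164).
Then the next iterate is (x₁, x₂)₁ = (0.701, 1.836).
Round to (0.701, 1.836) and repeat: F = (-0.003, 0.66553), J = [[5.000, -3.000], [10.65614, 3.08580]].
Δ = (-0.042, -0.071), so (x₁, x₂)₂ = (0.659, 1.765).

(0.659, 1.765)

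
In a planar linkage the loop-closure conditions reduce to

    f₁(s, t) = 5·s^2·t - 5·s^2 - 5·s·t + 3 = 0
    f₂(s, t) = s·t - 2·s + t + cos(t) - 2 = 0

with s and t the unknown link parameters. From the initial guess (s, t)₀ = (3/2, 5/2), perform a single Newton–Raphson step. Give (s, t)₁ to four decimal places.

At (3/2, 5/2): F = (1.1250, 0.448856).
Jacobian J = [[10·s·t - 10·s - 5·t, 5·s^2 - 5·s], [t - 2, s - sin(t) + 1]].
At the point, J = [[10.0000, 3.7500], [0.5000, 1.901528]] (det J = 17.140279).
Solving J·Δ = −F gives Δ = (-0.0266, -0.2291).
Then the next iterate is (s, t)₁ = (1.4734, 2.2709).

(1.4734, 2.2709)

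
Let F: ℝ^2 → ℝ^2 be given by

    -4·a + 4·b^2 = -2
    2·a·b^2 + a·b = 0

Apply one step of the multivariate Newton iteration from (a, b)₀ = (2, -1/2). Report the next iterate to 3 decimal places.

(0.750, -0.500)

At (2, -1/2): F = (-5.000, 0.000).
Jacobian J = [[-4, 8·b], [2·b^2 + b, 4·a·b + a]].
At the point, J = [[-4.000, -4.000], [0.000, -2.000]] (det J = 8.000).
Solving J·Δ = −F gives Δ = (-1.250, 0.000).
Then the next iterate is (a, b)₁ = (0.750, -0.500).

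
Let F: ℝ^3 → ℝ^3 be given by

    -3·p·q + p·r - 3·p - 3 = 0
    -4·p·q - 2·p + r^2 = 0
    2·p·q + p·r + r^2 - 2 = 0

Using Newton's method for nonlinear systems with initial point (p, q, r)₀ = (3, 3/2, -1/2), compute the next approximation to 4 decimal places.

At (3, 3/2, -1/2): F = (-27.0000, -23.7500, 5.7500).
Jacobian J = [[-3·q + r - 3, -3·p, p], [-4·q - 2, -4·p, 2·r], [2·q + r, 2·p, p + 2·r]].
At the point, J = [[-8.0000, -9.0000, 3.0000], [-8.0000, -12.0000, -1.0000], [2.5000, 6.0000, 2.0000]] (det J = -31.5000).
Solving J·Δ = −F gives Δ = (-3.5000, 0.3056, 0.5833).
Then the next iterate is (p, q, r)₁ = (-0.5000, 1.8056, 0.0833).

(-0.5000, 1.8056, 0.0833)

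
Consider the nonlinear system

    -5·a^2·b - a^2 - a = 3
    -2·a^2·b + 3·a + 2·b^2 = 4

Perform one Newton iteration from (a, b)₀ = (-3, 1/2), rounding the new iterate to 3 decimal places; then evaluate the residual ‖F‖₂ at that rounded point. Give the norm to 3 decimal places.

At (-3, 1/2): F = (-31.500, -21.500).
Jacobian J = [[-10·a·b - 2·a - 1, -5·a^2], [-4·a·b + 3, -2·a^2 + 4·b]].
At the point, J = [[20.000, -45.000], [9.000, -16.000]] (det J = 85.000).
Solving J·Δ = −F gives Δ = (5.453, 1.724).
Then the next iterate is (a, b)₁ = (2.453, 2.224).
Re-evaluating at (2.453, 2.224): F = (-78.38157, -13.51319), so ‖F‖₂ = 79.538.

79.538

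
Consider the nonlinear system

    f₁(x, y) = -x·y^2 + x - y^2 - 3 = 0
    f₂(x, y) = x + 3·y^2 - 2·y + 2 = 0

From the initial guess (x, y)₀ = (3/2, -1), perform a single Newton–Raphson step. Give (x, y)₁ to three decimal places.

(-0.600, -0.200)

At (3/2, -1): F = (-4.000, 8.500).
Jacobian J = [[-y^2 + 1, -2·x·y - 2·y], [1, 6·y - 2]].
At the point, J = [[0.000, 5.000], [1.000, -8.000]] (det J = -5.000).
Solving J·Δ = −F gives Δ = (-2.100, 0.800).
Then the next iterate is (x, y)₁ = (-0.600, -0.200).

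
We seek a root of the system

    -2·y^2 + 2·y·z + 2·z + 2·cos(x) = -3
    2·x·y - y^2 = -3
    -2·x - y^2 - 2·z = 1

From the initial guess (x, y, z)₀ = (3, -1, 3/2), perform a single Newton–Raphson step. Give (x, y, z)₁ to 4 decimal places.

At (3, -1, 3/2): F = (-0.979985, -4.0000, -11.0000).
Jacobian J = [[-2·sin(x), -4·y + 2·z, 2·y + 2], [2·y, 2·x - 2·y, 0], [-2, -2·y, -2]].
At the point, J = [[-0.282240, 7.0000, 0.0000], [-2.0000, 8.0000, 0.0000], [-2.0000, 2.0000, -2.0000]] (det J = -23.484160).
Solving J·Δ = −F gives Δ = (-1.7169, 0.0708, -3.7123).
Then the next iterate is (x, y, z)₁ = (1.2831, -0.9292, -2.2123).

(1.2831, -0.9292, -2.2123)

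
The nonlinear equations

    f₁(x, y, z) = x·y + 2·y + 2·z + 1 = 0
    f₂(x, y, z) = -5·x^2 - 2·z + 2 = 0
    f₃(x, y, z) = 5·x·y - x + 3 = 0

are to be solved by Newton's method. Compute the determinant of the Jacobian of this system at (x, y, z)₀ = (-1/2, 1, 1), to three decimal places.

J = [[y, x + 2, 2], [-10·x, 0, -2], [5·y - 1, 5·x, 0]].
At the point, J = [[1.000, 1.500, 2.000], [5.000, 0.000, -2.000], [4.000, -2.500, 0.000]].
det J = -42.000.

-42.000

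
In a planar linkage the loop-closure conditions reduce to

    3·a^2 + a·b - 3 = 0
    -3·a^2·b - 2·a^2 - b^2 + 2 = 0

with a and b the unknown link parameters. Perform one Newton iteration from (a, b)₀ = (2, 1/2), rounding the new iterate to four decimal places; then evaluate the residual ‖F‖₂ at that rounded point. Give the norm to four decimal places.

3.4802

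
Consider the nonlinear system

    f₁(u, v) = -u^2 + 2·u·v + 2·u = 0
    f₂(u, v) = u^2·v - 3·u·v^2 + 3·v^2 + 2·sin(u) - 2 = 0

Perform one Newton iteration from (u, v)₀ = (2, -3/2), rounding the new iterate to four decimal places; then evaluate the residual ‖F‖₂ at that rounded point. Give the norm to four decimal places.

At (2, -3/2): F = (-6.0000, -12.931405).
Jacobian J = [[-2·u + 2·v + 2, 2·u], [2·u·v - 3·v^2 + 2·cos(u), u^2 - 6·u·v + 6·v]].
At the point, J = [[-5.0000, 4.0000], [-13.582294, 13.0000]] (det J = -10.670825).
Solving J·Δ = −F gives Δ = (-2.4623, -1.5778).
Then the next iterate is (u, v)₁ = (-0.4623, -3.0778).
Re-evaluating at (-0.4623, -3.0778): F = (1.707413, 38.006651), so ‖F‖₂ = 38.0450.

38.0450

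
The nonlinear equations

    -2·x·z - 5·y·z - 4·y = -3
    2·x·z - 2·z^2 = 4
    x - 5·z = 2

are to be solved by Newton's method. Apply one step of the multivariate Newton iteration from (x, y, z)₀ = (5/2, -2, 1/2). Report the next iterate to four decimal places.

At (5/2, -2, 1/2): F = (13.5000, -2.0000, -2.0000).
Jacobian J = [[-2·z, -5·z - 4, -2·x - 5·y], [2·z, 0, 2·x - 4·z], [1, 0, -5]].
At the point, J = [[-1.0000, -6.5000, 5.0000], [1.0000, 0.0000, 3.0000], [1.0000, 0.0000, -5.0000]] (det J = -52.0000).
Solving J·Δ = −F gives Δ = (2.0000, 1.7692, 0.0000).
Then the next iterate is (x, y, z)₁ = (4.5000, -0.2308, 0.5000).

(4.5000, -0.2308, 0.5000)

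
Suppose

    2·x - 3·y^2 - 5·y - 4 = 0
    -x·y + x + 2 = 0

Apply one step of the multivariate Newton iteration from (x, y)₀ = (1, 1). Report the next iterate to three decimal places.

At (1, 1): F = (-10.000, 2.000).
Jacobian J = [[2, -6·y - 5], [-y + 1, -x]].
At the point, J = [[2.000, -11.000], [0.000, -1.000]] (det J = -2.000).
Solving J·Δ = −F gives Δ = (16.000, 2.000).
Then the next iterate is (x, y)₁ = (17.000, 3.000).

(17.000, 3.000)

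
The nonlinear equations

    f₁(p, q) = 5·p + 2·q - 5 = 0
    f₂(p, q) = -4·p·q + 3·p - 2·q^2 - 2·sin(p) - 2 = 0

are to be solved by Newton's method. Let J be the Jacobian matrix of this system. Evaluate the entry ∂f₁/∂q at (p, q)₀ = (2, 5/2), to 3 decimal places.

2.000

∂f₁/∂q = 2.
At (2, 5/2) this is 2.000.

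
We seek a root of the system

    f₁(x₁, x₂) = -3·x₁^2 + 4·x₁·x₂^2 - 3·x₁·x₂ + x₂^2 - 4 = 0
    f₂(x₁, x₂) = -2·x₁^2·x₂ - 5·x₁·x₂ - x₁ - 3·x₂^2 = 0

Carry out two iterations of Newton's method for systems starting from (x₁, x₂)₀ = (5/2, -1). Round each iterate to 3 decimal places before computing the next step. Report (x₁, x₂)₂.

At (5/2, -1): F = (-4.250, 19.500).
Jacobian J = [[-6·x₁ + 4·x₂^2 - 3·x₂, 8·x₁·x₂ - 3·x₁ + 2·x₂], [-4·x₁·x₂ - 5·x₂ - 1, -2·x₁^2 - 5·x₁ - 6·x₂]].
At the point, J = [[-8.000, -29.500], [14.000, -19.000]] (det J = 565.000).
Solving J·Δ = −F gives Δ = (-1.161, 0.171).
Then the next iterate is (x₁, x₂)₁ = (1.339, -0.829).
Round to (1.339, -0.829) and repeat: F = (-1.68057, 5.12210), J = [[-2.79804, -14.55525], [7.58512, -5.30684]].
Δ = (-0.666, 0.013), so (x₁, x₂)₂ = (0.673, -0.816).

(0.673, -0.816)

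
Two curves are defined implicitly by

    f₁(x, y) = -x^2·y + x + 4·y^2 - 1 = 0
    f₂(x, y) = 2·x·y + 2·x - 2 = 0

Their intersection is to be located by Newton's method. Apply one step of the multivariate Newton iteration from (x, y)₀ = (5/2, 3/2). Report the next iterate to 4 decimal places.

(1.6061, 0.2939)

At (5/2, 3/2): F = (1.1250, 10.5000).
Jacobian J = [[-2·x·y + 1, -x^2 + 8·y], [2·y + 2, 2·x]].
At the point, J = [[-6.5000, 5.7500], [5.0000, 5.0000]] (det J = -61.2500).
Solving J·Δ = −F gives Δ = (-0.8939, -1.2061).
Then the next iterate is (x, y)₁ = (1.6061, 0.2939).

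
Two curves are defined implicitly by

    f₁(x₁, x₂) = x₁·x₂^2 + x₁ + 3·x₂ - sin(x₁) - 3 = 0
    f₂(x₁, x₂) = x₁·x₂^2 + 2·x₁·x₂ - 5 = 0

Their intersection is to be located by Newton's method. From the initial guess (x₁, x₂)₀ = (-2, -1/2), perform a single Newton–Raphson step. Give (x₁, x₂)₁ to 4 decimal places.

(-73.0581, 24.3968)

At (-2, -1/2): F = (-6.090703, -3.5000).
Jacobian J = [[x₂^2 - cos(x₁) + 1, 2·x₁·x₂ + 3], [x₂^2 + 2·x₂, 2·x₁·x₂ + 2·x₁]].
At the point, J = [[1.666147, 5.0000], [-0.7500, -2.0000]] (det J = 0.417706).
Solving J·Δ = −F gives Δ = (-71.0581, 24.8968).
Then the next iterate is (x₁, x₂)₁ = (-73.0581, 24.3968).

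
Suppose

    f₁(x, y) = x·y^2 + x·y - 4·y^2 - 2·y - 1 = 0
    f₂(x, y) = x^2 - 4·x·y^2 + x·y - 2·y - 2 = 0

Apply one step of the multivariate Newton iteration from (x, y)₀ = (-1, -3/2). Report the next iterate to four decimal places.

(-0.7568, -0.8694)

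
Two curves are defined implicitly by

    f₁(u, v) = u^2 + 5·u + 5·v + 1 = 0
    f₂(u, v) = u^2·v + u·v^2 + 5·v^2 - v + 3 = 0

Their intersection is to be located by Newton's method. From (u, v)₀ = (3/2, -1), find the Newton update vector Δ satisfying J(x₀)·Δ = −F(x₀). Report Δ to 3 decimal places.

(-1.295, 0.923)

At (3/2, -1): F = (5.750, 8.250).
Jacobian J = [[2·u + 5, 5], [2·u·v + v^2, u^2 + 2·u·v + 10·v - 1]].
At the point, J = [[8.000, 5.000], [-2.000, -11.750]] (det J = -84.000).
Solving J·Δ = −F gives Δ = (-1.295, 0.923).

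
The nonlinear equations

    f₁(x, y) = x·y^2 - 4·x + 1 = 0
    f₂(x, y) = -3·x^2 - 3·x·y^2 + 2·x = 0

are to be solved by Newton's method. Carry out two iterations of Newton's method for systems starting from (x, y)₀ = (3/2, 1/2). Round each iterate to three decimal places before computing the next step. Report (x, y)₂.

At (3/2, 1/2): F = (-4.625, -4.875).
Jacobian J = [[y^2 - 4, 2·x·y], [-6·x - 3·y^2 + 2, -6·x·y]].
At the point, J = [[-3.750, 1.500], [-7.750, -4.500]] (det J = 28.500).
Solving J·Δ = −F gives Δ = (-0.987, 0.616).
Then the next iterate is (x, y)₁ = (0.513, 1.116).
Round to (0.513, 1.116) and repeat: F = (-0.41308, -1.68026), J = [[-2.75454, 1.14502], [-4.81437, -3.43505]].
Δ = (-0.223, -0.176), so (x, y)₂ = (0.290, 0.940).

(0.290, 0.940)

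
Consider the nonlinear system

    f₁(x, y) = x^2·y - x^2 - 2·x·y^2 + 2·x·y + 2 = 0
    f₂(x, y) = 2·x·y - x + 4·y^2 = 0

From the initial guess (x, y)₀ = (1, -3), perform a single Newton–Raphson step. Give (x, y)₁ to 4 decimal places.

(0.8307, -1.6279)

At (1, -3): F = (-26.0000, 29.0000).
Jacobian J = [[2·x·y - 2·x - 2·y^2 + 2·y, x^2 - 4·x·y + 2·x], [2·y - 1, 2·x + 8·y]].
At the point, J = [[-32.0000, 15.0000], [-7.0000, -22.0000]] (det J = 809.0000).
Solving J·Δ = −F gives Δ = (-0.1693, 1.3721).
Then the next iterate is (x, y)₁ = (0.8307, -1.6279).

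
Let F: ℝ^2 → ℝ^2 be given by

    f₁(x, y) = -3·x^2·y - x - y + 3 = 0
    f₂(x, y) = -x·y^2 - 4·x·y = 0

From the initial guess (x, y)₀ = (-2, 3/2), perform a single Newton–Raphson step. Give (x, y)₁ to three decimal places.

(-2.088, 0.270)

At (-2, 3/2): F = (-14.500, 16.500).
Jacobian J = [[-6·x·y - 1, -3·x^2 - 1], [-y^2 - 4·y, -2·x·y - 4·x]].
At the point, J = [[17.000, -13.000], [-8.250, 14.000]] (det J = 130.750).
Solving J·Δ = −F gives Δ = (-0.088, -1.230).
Then the next iterate is (x, y)₁ = (-2.088, 0.270).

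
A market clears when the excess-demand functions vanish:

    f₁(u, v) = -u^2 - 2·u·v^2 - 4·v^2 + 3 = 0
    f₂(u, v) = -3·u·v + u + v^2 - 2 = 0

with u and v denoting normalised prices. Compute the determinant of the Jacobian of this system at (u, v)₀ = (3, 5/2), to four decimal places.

J = [[-2·u - 2·v^2, -4·u·v - 8·v], [-3·v + 1, -3·u + 2·v]].
At the point, J = [[-18.5000, -50.0000], [-6.5000, -4.0000]].
det J = -251.0000.

-251.0000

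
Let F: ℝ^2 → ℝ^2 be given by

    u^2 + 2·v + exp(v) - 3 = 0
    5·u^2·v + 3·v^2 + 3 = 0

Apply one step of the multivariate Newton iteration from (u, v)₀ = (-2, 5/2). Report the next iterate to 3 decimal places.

(-1.330, 1.407)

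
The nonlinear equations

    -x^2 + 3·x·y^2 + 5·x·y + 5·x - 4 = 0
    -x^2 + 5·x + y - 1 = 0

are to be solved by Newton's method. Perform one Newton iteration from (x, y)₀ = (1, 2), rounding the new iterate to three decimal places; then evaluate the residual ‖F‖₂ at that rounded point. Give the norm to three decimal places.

121.456

At (1, 2): F = (22.000, 5.000).
Jacobian J = [[-2·x + 3·y^2 + 5·y + 5, 6·x·y + 5·x], [-2·x + 5, 1]].
At the point, J = [[25.000, 17.000], [3.000, 1.000]] (det J = -26.000).
Solving J·Δ = −F gives Δ = (-2.423, 2.269).
Then the next iterate is (x, y)₁ = (-1.423, 4.269).
Re-evaluating at (-1.423, 4.269): F = (-121.31366, -5.87093), so ‖F‖₂ = 121.456.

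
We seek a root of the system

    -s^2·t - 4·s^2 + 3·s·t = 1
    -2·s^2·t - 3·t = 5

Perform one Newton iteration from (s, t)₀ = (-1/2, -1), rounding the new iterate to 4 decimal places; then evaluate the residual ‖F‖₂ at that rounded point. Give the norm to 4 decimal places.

At (-1/2, -1): F = (-0.2500, -1.5000).
Jacobian J = [[-2·s·t - 8·s + 3·t, -s^2 + 3·s], [-4·s·t, -2·s^2 - 3]].
At the point, J = [[0.0000, -1.7500], [-2.0000, -3.5000]] (det J = -3.5000).
Solving J·Δ = −F gives Δ = (-0.5000, -0.1429).
Then the next iterate is (s, t)₁ = (-1.0000, -1.1429).
Re-evaluating at (-1.0000, -1.1429): F = (-0.4284, 0.7145), so ‖F‖₂ = 0.8331.

0.8331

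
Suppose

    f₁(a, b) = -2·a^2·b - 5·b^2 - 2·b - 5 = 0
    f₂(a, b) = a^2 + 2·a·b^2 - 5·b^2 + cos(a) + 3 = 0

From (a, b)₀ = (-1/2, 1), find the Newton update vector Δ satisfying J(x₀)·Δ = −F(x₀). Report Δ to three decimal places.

At (-1/2, 1): F = (-12.500, -1.87242).
Jacobian J = [[-4·a·b, -2·a^2 - 10·b - 2], [2·a + 2·b^2 - sin(a), 4·a·b - 10·b]].
At the point, J = [[2.000, -12.500], [1.47943, -12.000]] (det J = -5.50718).
Solving J·Δ = −F gives Δ = (22.987, 2.678).

(22.987, 2.678)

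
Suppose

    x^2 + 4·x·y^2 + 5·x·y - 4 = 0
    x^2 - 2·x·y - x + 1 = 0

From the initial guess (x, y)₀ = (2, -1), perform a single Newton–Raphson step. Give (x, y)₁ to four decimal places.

At (2, -1): F = (-2.0000, 7.0000).
Jacobian J = [[2·x + 4·y^2 + 5·y, 8·x·y + 5·x], [2·x - 2·y - 1, -2·x]].
At the point, J = [[3.0000, -6.0000], [5.0000, -4.0000]] (det J = 18.0000).
Solving J·Δ = −F gives Δ = (-2.7778, -1.7222).
Then the next iterate is (x, y)₁ = (-0.7778, -2.7222).

(-0.7778, -2.7222)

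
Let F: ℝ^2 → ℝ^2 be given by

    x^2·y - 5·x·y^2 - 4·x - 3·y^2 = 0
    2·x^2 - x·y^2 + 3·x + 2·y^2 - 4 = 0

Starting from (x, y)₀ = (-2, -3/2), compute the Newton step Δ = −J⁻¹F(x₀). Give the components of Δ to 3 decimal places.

(-7.673, 5.219)

At (-2, -3/2): F = (17.750, 7.000).
Jacobian J = [[2·x·y - 5·y^2 - 4, x^2 - 10·x·y - 6·y], [4·x - y^2 + 3, -2·x·y + 4·y]].
At the point, J = [[-9.250, -17.000], [-7.250, -12.000]] (det J = -12.250).
Solving J·Δ = −F gives Δ = (-7.673, 5.219).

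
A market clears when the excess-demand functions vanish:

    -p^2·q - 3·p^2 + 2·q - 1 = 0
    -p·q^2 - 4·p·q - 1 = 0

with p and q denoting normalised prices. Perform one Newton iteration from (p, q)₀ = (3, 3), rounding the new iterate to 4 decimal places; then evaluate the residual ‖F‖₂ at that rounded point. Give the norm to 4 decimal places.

23.5505

At (3, 3): F = (-49.0000, -64.0000).
Jacobian J = [[-2·p·q - 6·p, -p^2 + 2], [-q^2 - 4·q, -2·p·q - 4·p]].
At the point, J = [[-36.0000, -7.0000], [-21.0000, -30.0000]] (det J = 933.0000).
Solving J·Δ = −F gives Δ = (-1.0954, -1.3666).
Then the next iterate is (p, q)₁ = (1.9046, 1.6334).
Re-evaluating at (1.9046, 1.6334): F = (-14.540864, -18.525359), so ‖F‖₂ = 23.5505.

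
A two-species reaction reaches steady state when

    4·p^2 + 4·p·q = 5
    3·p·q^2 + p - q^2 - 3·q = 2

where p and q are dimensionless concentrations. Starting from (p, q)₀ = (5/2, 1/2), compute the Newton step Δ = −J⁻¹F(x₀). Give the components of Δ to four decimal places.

(-1.3655, 0.5042)

At (5/2, 1/2): F = (25.0000, 0.6250).
Jacobian J = [[8·p + 4·q, 4·p], [3·q^2 + 1, 6·p·q - 2·q - 3]].
At the point, J = [[22.0000, 10.0000], [1.7500, 3.5000]] (det J = 59.5000).
Solving J·Δ = −F gives Δ = (-1.3655, 0.5042).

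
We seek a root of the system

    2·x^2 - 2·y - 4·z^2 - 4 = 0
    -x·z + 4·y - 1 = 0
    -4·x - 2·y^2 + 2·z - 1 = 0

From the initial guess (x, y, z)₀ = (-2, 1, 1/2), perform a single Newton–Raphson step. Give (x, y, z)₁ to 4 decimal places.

(-1.0968, 0.8548, -0.9839)

At (-2, 1, 1/2): F = (1.0000, 4.0000, 6.0000).
Jacobian J = [[4·x, -2, -8·z], [-z, 4, -x], [-4, -4·y, 2]].
At the point, J = [[-8.0000, -2.0000, -4.0000], [-0.5000, 4.0000, 2.0000], [-4.0000, -4.0000, 2.0000]] (det J = -186.0000).
Solving J·Δ = −F gives Δ = (0.9032, -0.1452, -1.4839).
Then the next iterate is (x, y, z)₁ = (-1.0968, 0.8548, -0.9839).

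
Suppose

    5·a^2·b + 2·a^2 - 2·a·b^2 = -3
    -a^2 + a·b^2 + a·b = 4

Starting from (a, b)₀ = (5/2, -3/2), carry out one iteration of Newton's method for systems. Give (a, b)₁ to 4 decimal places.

At (5/2, -3/2): F = (-42.6250, -8.3750).
Jacobian J = [[10·a·b + 4·a - 2·b^2, 5·a^2 - 4·a·b], [-2·a + b^2 + b, 2·a·b + a]].
At the point, J = [[-32.0000, 46.2500], [-4.2500, -5.0000]] (det J = 356.5625).
Solving J·Δ = −F gives Δ = (-1.6840, -0.2436).
Then the next iterate is (a, b)₁ = (0.8160, -1.7436).

(0.8160, -1.7436)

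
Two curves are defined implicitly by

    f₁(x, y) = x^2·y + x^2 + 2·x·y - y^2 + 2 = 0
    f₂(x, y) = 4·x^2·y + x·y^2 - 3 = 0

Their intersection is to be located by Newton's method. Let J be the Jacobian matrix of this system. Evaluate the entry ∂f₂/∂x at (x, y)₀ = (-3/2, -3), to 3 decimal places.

∂f₂/∂x = 8·x·y + y^2.
At (-3/2, -3) this is 45.000.

45.000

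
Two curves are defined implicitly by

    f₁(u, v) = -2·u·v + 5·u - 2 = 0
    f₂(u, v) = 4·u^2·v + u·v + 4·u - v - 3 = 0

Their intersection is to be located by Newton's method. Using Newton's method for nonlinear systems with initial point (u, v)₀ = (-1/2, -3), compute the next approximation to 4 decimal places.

(-0.1081, 0.1892)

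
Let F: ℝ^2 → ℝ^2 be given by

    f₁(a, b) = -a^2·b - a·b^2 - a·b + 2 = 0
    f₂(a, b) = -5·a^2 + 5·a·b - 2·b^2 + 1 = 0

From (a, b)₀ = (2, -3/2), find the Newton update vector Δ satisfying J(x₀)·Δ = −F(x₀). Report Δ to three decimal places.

(-1.238, 0.278)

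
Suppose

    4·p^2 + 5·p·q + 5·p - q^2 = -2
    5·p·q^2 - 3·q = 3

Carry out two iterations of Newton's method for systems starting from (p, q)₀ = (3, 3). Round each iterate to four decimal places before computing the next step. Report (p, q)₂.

(0.3485, 2.5517)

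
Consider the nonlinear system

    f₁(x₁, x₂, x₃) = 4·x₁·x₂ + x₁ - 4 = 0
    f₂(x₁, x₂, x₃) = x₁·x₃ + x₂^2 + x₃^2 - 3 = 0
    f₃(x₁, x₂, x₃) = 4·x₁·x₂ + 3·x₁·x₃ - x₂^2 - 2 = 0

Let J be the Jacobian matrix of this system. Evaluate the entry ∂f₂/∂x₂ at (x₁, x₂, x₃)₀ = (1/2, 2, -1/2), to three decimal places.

4.000

∂f₂/∂x₂ = 2·x₂.
At (1/2, 2, -1/2) this is 4.000.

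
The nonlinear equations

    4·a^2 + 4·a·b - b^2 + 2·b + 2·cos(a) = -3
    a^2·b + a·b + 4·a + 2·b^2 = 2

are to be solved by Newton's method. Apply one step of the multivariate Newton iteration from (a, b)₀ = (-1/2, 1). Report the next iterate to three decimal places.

(-1.650, 2.826)

At (-1/2, 1): F = (4.75517, -2.250).
Jacobian J = [[8·a + 4·b - 2·sin(a), 4·a - 2·b + 2], [2·a·b + b + 4, a^2 + a + 4·b]].
At the point, J = [[0.95885, -2.000], [4.000, 3.750]] (det J = 11.59569).
Solving J·Δ = −F gives Δ = (-1.150, 1.826).
Then the next iterate is (a, b)₁ = (-1.650, 2.826).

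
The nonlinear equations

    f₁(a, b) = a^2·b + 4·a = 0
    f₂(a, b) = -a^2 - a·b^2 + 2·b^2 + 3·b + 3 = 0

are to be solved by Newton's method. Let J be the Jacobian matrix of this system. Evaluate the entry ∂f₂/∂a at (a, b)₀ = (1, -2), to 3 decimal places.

-6.000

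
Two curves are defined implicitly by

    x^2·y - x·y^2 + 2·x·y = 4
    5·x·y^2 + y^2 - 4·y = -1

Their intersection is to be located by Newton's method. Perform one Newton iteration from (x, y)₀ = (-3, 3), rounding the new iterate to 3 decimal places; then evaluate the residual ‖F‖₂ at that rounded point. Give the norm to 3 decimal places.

33.778

At (-3, 3): F = (32.000, -137.000).
Jacobian J = [[2·x·y - y^2 + 2·y, x^2 - 2·x·y + 2·x], [5·y^2, 10·x·y + 2·y - 4]].
At the point, J = [[-21.000, 21.000], [45.000, -88.000]] (det J = 903.000).
Solving J·Δ = −F gives Δ = (-0.068, -1.591).
Then the next iterate is (x, y)₁ = (-3.068, 1.409).
Re-evaluating at (-3.068, 1.409): F = (6.70761, -33.10493), so ‖F‖₂ = 33.778.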